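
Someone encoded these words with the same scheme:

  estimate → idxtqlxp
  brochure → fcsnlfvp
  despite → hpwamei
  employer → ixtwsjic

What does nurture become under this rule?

Shifts by position in estimate: pos 0: e→i (+4), pos 1: s→d (+11), pos 2: t→x (+4), pos 3: i→t (+11) — repeating every 2. A repeating key of period 2 is used — shifts +4, +11 over and over.
On nurture: n+4=r, u+11=f, r+4=v, t+11=e, u+4=y, r+11=c, e+4=i.

rfveyci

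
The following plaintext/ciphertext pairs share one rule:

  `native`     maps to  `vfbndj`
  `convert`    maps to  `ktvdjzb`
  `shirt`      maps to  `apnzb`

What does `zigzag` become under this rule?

The rule splits by letter class: vowels +5, consonants +8.
For zigzag: z(cons)+8=h, i(vowel)+5=n, g(cons)+8=o, z(cons)+8=h, a(vowel)+5=f, g(cons)+8=o.

hnohfo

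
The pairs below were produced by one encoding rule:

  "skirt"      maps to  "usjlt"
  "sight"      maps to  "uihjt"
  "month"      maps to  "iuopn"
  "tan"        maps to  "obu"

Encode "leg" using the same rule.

hfm

The output letters match the input read backwards, each shifted +1: skirt reversed is triks. Read the word backwards and shift each letter +1.
For leg: reverse → gel; then shift: g+1=h, e+1=f, l+1=m.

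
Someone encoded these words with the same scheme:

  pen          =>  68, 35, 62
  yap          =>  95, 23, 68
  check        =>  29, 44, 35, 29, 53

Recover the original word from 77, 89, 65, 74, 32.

p(#16)→68 and e(#5)→35: differences scale by 3, so n = 3·pos + 20. The formula is n = 3×(alphabet index, a=1) + 20.
Reversing it on 77, 89, 65, 74, 32: 77→(77−20)÷3=19=s, 89→(89−20)÷3=23=w, 65→(65−20)÷3=15=o, 74→(74−20)÷3=18=r, 32→(32−20)÷3=4=d.

sword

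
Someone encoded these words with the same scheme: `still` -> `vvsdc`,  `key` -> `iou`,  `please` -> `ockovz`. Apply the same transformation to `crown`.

The output letters match the input read backwards, each shifted +10: still reversed is llits. The word is reversed, then every letter is shifted forward by 10.
Applying it to crown: reverse → nworc; then shift: n+10=x, w+10=g, o+10=y, r+10=b, c+10=m.

xgybm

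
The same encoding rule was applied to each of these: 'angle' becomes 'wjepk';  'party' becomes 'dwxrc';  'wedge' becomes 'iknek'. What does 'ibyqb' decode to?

a(0)→w(22) and n(13)→j(9) fit y≡23x+22 (mod 26); the inverse of 23 mod 26 is 17. Each letter's alphabet position (a=0..z=25) is mapped through 23·x+22 mod 26 — an affine cipher.
Undoing it on ibyqb: i(8)→17·(8−22)≡22=w; b(1)→17·(1−22)≡7=h; y(24)→17·(24−22)≡8=i; q(16)→17·(16−22)≡2=c; b(1)→17·(1−22)≡7=h (all mod 26).

which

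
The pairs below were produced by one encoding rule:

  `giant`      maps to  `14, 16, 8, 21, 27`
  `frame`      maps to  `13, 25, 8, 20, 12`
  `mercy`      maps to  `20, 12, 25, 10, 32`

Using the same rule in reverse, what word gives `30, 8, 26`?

g is letter #7 and maps to 14: an offset of 7. The number is (letter's place in the alphabet, a=1) + 7.
Reversing it on 30, 8, 26: 30→(30−7)÷1=23=w, 8→(8−7)÷1=1=a, 26→(26−7)÷1=19=s.

was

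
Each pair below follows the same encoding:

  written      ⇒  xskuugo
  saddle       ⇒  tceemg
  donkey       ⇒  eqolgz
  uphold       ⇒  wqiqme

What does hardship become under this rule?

The shift depends on letter class: consonant w→x is +1, but vowel i→k is +2. Vowels shift forward by 2 and consonants shift forward by 1.
Applying it to hardship: h(cons)+1=i, a(vowel)+2=c, r(cons)+1=s, d(cons)+1=e, s(cons)+1=t, h(cons)+1=i, i(vowel)+2=k, p(cons)+1=q.

icsetikq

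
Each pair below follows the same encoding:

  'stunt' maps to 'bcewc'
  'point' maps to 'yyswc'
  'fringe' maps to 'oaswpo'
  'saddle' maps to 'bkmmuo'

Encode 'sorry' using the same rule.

byaah

Two shifts are in play — +10 for a/e/i/o/u, +9 for every other letter.
Applying it to sorry: s(cons)+9=b, o(vowel)+10=y, r(cons)+9=a, r(cons)+9=a, y(cons)+9=h.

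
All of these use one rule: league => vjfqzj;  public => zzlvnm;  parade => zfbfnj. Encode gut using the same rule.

The shift depends on letter class: consonant l→v is +10, but vowel e→j is +5. Two shifts are in play — +5 for a/e/i/o/u, +10 for every other letter.
Applying it to gut: g(cons)+10=q, u(vowel)+5=z, t(cons)+10=d.

qzd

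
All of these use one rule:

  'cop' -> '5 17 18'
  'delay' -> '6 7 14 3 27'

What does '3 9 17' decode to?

Letters become their 1-based position plus 2 (so a→3, b→4, …).
Reversing it on 3 9 17: 3→(3−2)÷1=1=a, 9→(9−2)÷1=7=g, 17→(17−2)÷1=15=o.

ago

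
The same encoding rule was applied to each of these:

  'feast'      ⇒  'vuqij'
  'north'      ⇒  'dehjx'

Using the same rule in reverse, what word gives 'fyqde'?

Compare letters: f→v is +16, e→u is +16, a→q is +16 — a constant shift. It's a constant shift of +16 (ROT16).
Reversing it on fyqde: f−16=p, y−16=i, q−16=a, d−16=n, e−16=o.

piano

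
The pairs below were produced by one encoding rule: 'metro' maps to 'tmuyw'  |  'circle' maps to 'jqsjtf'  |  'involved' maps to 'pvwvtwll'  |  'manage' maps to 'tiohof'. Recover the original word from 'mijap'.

Shifts by position in metro: pos 0: m→t (+7), pos 1: e→m (+8), pos 2: t→u (+1), pos 3: r→y (+7), pos 4: o→w (+8) — repeating every 3. The shifts repeat in a cycle of length 3: positions 0,1,… shift by +7, +8, +1, then the pattern repeats.
Decoding mijap: m−7=f, i−8=a, j−1=i, a−7=t, p−8=h.

faith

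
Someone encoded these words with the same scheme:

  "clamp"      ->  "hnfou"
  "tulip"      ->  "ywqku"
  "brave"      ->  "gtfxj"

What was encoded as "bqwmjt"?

worker

Shifts by position in clamp: pos 0: c→h (+5), pos 1: l→n (+2), pos 2: a→f (+5), pos 3: m→o (+2) — repeating every 2. It's a Vigenère-style cipher with numeric key [5,2]: position i shifts by key[i mod 2].
Reversing it on bqwmjt: b−5=w, q−2=o, w−5=r, m−2=k, j−5=e, t−2=r.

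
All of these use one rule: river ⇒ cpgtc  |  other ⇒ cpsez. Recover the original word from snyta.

pinch

The output letters match the input read backwards, each shifted +11: river reversed is revir. The word is reversed, then every letter is shifted forward by 11.
Undoing it on snyta: shift back: s−11=h, n−11=c, y−11=n, t−11=i, a−11=p → hcnip; then reverse → pinch.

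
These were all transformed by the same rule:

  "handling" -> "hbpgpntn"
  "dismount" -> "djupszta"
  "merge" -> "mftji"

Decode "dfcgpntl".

In handling: h→h is +0, a→b is +1, n→p is +2, d→g is +3 — the shift increases by 1 each position. The shift increases by 1 at each position, starting from +0: 0, 1, 2, ….
Undoing it on dfcgpntl: d−0=d, f−1=e, c−2=a, g−3=d, p−4=l, n−5=i, t−6=n, l−7=e.

deadline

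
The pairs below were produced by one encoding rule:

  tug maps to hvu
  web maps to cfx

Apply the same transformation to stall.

mmbut

The word is reversed, then every letter is shifted forward by 1.
On stall: reverse → llats; then shift: l+1=m, l+1=m, a+1=b, t+1=u, s+1=t.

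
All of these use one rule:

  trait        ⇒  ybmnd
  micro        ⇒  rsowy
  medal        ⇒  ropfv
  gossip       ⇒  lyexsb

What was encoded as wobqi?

Shifts by position in trait: pos 0: t→y (+5), pos 1: r→b (+10), pos 2: a→m (+12), pos 3: i→n (+5), pos 4: t→d (+10) — repeating every 3. It's a Vigenère-style cipher with numeric key [5,10,12]: position i shifts by key[i mod 3].
Undoing it on wobqi: w−5=r, o−10=e, b−12=p, q−5=l, i−10=y.

reply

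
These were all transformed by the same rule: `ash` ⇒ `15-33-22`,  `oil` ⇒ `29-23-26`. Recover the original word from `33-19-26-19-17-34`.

a is letter #1 and maps to 15: an offset of 14. The number is (letter's place in the alphabet, a=1) + 14.
Decoding 33-19-26-19-17-34: 33→(33−14)÷1=19=s, 19→(19−14)÷1=5=e, 26→(26−14)÷1=12=l, 19→(19−14)÷1=5=e, 17→(17−14)÷1=3=c, 34→(34−14)÷1=20=t.

select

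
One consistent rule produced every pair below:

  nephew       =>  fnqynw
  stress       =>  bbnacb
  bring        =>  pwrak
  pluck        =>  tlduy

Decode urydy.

pupil

The output letters match the input read backwards, each shifted +9: nephew reversed is wehpen. Two steps: reverse the string, then apply a Caesar shift of +9.
Reversing it on urydy: shift back: u−9=l, r−9=i, y−9=p, d−9=u, y−9=p → lipup; then reverse → pupil.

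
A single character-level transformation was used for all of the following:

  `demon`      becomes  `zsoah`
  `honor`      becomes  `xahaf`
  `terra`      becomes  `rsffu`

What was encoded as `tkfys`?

This is an affine cipher: with a=0,…,z=25, each position x becomes (19x+20) mod 26.
Undoing it on tkfys: t(19)→11·(19−20)≡15=p; k(10)→11·(10−20)≡20=u; f(5)→11·(5−20)≡17=r; y(24)→11·(24−20)≡18=s; s(18)→11·(18−20)≡4=e (all mod 26).

purse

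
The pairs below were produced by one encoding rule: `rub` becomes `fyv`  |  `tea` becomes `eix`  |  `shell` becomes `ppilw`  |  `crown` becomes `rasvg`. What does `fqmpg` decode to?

Read the word backwards and shift each letter +4.
Undoing it on fqmpg: shift back: f−4=b, q−4=m, m−4=i, p−4=l, g−4=c → bmilc; then reverse → climb.

climb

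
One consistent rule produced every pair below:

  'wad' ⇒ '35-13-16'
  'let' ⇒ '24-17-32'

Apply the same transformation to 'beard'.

14-17-13-30-16

w is letter #23 and maps to 35: an offset of 12. Each letter is replaced by its alphabet position (a=1..z=26) + 12.
For beard: b=2→14, e=5→17, a=1→13, r=18→30, d=4→16.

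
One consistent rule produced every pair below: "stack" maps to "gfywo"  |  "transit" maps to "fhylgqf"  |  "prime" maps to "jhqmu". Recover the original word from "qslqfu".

Treating letters as 0–25, the rule is x ↦ 25x + 24 (mod 26).
Undoing it on qslqfu: q(16)→25·(16−24)≡8=i; s(18)→25·(18−24)≡6=g; l(11)→25·(11−24)≡13=n; q(16)→25·(16−24)≡8=i; f(5)→25·(5−24)≡19=t; u(20)→25·(20−24)≡4=e (all mod 26).

ignite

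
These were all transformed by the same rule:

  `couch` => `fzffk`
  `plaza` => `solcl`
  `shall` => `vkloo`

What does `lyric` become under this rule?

obutf

The shift depends on letter class: consonant c→f is +3, but vowel o→z is +11. The rule splits by letter class: vowels +11, consonants +3.
On lyric: l(cons)+3=o, y(cons)+3=b, r(cons)+3=u, i(vowel)+11=t, c(cons)+3=f.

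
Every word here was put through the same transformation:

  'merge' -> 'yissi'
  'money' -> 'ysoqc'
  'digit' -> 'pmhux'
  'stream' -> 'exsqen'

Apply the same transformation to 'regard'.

dihmve

Shifts by position in merge: pos 0: m→y (+12), pos 1: e→i (+4), pos 2: r→s (+1), pos 3: g→s (+12), pos 4: e→i (+4) — repeating every 3. A repeating key of period 3 is used — shifts +12, +4, +1 over and over.
For regard: r+12=d, e+4=i, g+1=h, a+12=m, r+4=v, d+1=e.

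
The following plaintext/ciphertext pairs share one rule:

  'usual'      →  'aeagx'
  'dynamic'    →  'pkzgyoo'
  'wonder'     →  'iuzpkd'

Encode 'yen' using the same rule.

Vowels shift forward by 6 and consonants shift forward by 12.
Applying it to yen: y(cons)+12=k, e(vowel)+6=k, n(cons)+12=z.

kkz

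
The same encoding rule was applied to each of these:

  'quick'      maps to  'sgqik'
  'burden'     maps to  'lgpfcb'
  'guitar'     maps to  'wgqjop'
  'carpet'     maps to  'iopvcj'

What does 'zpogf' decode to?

q(16)→s(18) and u(20)→g(6) fit y≡23x+14 (mod 26); the inverse of 23 mod 26 is 17. This is an affine cipher: with a=0,…,z=25, each position x becomes (23x+14) mod 26.
Undoing it on zpogf: z(25)→17·(25−14)≡5=f; p(15)→17·(15−14)≡17=r; o(14)→17·(14−14)≡0=a; g(6)→17·(6−14)≡20=u; f(5)→17·(5−14)≡3=d (all mod 26).

fraud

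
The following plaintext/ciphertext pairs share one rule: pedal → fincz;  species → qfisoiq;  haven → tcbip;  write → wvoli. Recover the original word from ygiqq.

p(15)→f(5) and e(4)→i(8) fit y≡21x+2 (mod 26); the inverse of 21 mod 26 is 5. Each letter's alphabet position (a=0..z=25) is mapped through 21·x+2 mod 26 — an affine cipher.
Undoing it on ygiqq: y(24)→5·(24−2)≡6=g; g(6)→5·(6−2)≡20=u; i(8)→5·(8−2)≡4=e; q(16)→5·(16−2)≡18=s; q(16)→5·(16−2)≡18=s (all mod 26).

guess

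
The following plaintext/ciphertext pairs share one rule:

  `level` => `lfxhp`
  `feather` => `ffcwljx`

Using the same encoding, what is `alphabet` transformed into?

In level: l→l is +0, e→f is +1, v→x is +2, e→h is +3 — the shift increases by 1 each position. Each letter shifts forward by its position index (0, 1, 2, …) — the shift grows by one for each successive letter.
Applying it to alphabet: a+0=a, l+1=m, p+2=r, h+3=k, a+4=e, b+5=g, e+6=k, t+7=a.

amrkegka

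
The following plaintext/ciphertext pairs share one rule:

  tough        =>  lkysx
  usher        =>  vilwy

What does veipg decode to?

Two steps: reverse the string, then apply a Caesar shift of +4.
Reversing it on veipg: shift back: v−4=r, e−4=a, i−4=e, p−4=l, g−4=c → raelc; then reverse → clear.

clear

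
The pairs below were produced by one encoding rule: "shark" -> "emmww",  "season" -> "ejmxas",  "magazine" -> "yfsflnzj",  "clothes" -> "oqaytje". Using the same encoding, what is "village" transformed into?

hnxqmlq

Shifts by position in shark: pos 0: s→e (+12), pos 1: h→m (+5), pos 2: a→m (+12), pos 3: r→w (+5) — repeating every 2. A repeating key of period 2 is used — shifts +12, +5 over and over.
For village: v+12=h, i+5=n, l+12=x, l+5=q, a+12=m, g+5=l, e+12=q.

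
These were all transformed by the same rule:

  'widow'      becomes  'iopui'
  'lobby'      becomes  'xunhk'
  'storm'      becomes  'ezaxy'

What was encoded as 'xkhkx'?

level

It's a Vigenère-style cipher with numeric key [12,6]: position i shifts by key[i mod 2].
Reversing it on xkhkx: x−12=l, k−6=e, h−12=v, k−6=e, x−12=l.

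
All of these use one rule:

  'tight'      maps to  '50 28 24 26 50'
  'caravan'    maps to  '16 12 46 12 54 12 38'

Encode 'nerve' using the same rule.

The formula is n = 2×(alphabet index, a=1) + 10.
For nerve: n=14→38, e=5→20, r=18→46, v=22→54, e=5→20.

38 20 46 54 20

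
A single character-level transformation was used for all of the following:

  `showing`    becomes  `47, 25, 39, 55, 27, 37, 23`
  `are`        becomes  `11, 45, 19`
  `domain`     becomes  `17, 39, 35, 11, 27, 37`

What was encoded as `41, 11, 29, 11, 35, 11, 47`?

Each letter becomes 2×(its alphabet position, a=1..z=26) + 9.
Reversing it on 41, 11, 29, 11, 35, 11, 47: 41→(41−9)÷2=16=p, 11→(11−9)÷2=1=a, 29→(29−9)÷2=10=j, 11→(11−9)÷2=1=a, 35→(35−9)÷2=13=m, 11→(11−9)÷2=1=a, 47→(47−9)÷2=19=s.

pajamas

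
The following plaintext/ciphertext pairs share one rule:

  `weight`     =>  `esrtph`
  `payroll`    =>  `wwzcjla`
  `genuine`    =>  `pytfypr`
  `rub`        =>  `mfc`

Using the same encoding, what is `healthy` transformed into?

jsewlps

Two steps: reverse the string, then apply a Caesar shift of +11.
For healthy: reverse → yhtlaeh; then shift: y+11=j, h+11=s, t+11=e, l+11=w, a+11=l, e+11=p, h+11=s.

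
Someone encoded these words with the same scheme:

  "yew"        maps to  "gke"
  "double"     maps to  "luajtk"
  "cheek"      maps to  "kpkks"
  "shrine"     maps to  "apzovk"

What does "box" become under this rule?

juf

The shift depends on letter class: consonant y→g is +8, but vowel e→k is +6. The rule splits by letter class: vowels +6, consonants +8.
For box: b(cons)+8=j, o(vowel)+6=u, x(cons)+8=f.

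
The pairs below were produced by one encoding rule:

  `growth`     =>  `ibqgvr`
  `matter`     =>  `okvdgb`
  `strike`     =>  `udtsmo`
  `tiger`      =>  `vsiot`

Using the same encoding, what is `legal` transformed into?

Shifts by position in growth: pos 0: g→i (+2), pos 1: r→b (+10), pos 2: o→q (+2), pos 3: w→g (+10) — repeating every 2. The shifts repeat in a cycle of length 2: positions 0,1,… shift by +2, +10, then the pattern repeats.
Applying it to legal: l+2=n, e+10=o, g+2=i, a+10=k, l+2=n.

noikn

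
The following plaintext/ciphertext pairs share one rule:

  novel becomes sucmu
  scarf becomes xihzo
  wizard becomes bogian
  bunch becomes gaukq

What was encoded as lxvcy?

group

In novel: n→s is +5, o→u is +6, v→c is +7, e→m is +8 — the shift increases by 1 each position. The shift increases by 1 at each position, starting from +5: 5, 6, 7, ….
Undoing it on lxvcy: l−5=g, x−6=r, v−7=o, c−8=u, y−9=p.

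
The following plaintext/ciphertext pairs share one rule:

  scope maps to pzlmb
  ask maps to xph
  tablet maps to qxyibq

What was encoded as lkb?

one

Every letter moves 23 places later in the alphabet, wrapping around z→a.
Reversing it on lkb: l−23=o, k−23=n, b−23=e.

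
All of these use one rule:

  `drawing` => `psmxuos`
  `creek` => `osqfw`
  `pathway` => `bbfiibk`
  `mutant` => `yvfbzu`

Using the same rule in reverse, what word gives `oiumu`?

Shifts by position in drawing: pos 0: d→p (+12), pos 1: r→s (+1), pos 2: a→m (+12), pos 3: w→x (+1) — repeating every 2. A repeating key of period 2 is used — shifts +12, +1 over and over.
Reversing it on oiumu: o−12=c, i−1=h, u−12=i, m−1=l, u−12=i.

chili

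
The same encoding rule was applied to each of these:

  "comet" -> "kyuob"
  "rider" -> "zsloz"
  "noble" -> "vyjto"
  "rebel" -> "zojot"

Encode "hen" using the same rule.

Vowels shift forward by 10 and consonants shift forward by 8.
Applying it to hen: h(cons)+8=p, e(vowel)+10=o, n(cons)+8=v.

pov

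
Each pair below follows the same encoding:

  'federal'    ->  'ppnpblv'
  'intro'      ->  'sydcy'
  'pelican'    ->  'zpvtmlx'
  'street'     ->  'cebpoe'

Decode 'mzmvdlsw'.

Shifts by position in federal: pos 0: f→p (+10), pos 1: e→p (+11), pos 2: d→n (+10), pos 3: e→p (+11) — repeating every 2. The shifts repeat in a cycle of length 2: positions 0,1,… shift by +10, +11, then the pattern repeats.
Reversing it on mzmvdlsw: m−10=c, z−11=o, m−10=c, v−11=k, d−10=t, l−11=a, s−10=i, w−11=l.

cocktail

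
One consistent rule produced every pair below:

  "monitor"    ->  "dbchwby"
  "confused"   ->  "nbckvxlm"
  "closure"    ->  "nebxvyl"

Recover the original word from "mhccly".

m(12)→d(3) and o(14)→b(1) fit y≡25x+15 (mod 26); the inverse of 25 mod 26 is 25. Treating letters as 0–25, the rule is x ↦ 25x + 15 (mod 26).
Undoing it on mhccly: m(12)→25·(12−15)≡3=d; h(7)→25·(7−15)≡8=i; c(2)→25·(2−15)≡13=n; c(2)→25·(2−15)≡13=n; l(11)→25·(11−15)≡4=e; y(24)→25·(24−15)≡17=r (all mod 26).

dinner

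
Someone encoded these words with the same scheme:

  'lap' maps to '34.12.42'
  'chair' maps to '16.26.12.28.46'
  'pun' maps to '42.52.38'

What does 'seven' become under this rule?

l(#12)→34 and a(#1)→12: differences scale by 2, so n = 2·pos + 10. The formula is n = 2×(alphabet index, a=1) + 10.
Applying it to seven: s=19→48, e=5→20, v=22→54, e=5→20, n=14→38.

48.20.54.20.38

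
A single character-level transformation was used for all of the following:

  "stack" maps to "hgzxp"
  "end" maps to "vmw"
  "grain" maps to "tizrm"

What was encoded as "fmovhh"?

unless

Each letter is replaced by its mirror in the alphabet: a↔z, b↔y, c↔x, and so on (the Atbash cipher).
Undoing it on fmovhh: f↔u, m↔n, o↔l, v↔e, h↔s, h↔s.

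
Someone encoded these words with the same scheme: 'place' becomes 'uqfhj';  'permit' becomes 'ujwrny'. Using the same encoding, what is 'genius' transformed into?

ljsnzx

Compare letters: p→u is +5, l→q is +5, a→f is +5 — a constant shift. This is a Caesar cipher with shift 5.
For genius: g+5=l, e+5=j, n+5=s, i+5=n, u+5=z, s+5=x.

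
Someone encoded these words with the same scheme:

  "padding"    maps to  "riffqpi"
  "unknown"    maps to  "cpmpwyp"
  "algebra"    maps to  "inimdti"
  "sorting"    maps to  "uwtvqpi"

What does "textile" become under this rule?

The shift depends on letter class: consonant p→r is +2, but vowel a→i is +8. Two shifts are in play — +8 for a/e/i/o/u, +2 for every other letter.
On textile: t(cons)+2=v, e(vowel)+8=m, x(cons)+2=z, t(cons)+2=v, i(vowel)+8=q, l(cons)+2=n, e(vowel)+8=m.

vmzvqnm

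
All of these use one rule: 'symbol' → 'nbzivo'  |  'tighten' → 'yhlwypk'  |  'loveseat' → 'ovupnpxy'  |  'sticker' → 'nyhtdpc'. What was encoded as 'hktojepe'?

included

s(18)→n(13) and y(24)→b(1) fit y≡11x+23 (mod 26); the inverse of 11 mod 26 is 19. Treating letters as 0–25, the rule is x ↦ 11x + 23 (mod 26).
Undoing it on hktojepe: h(7)→19·(7−23)≡8=i; k(10)→19·(10−23)≡13=n; t(19)→19·(19−23)≡2=c; o(14)→19·(14−23)≡11=l; j(9)→19·(9−23)≡20=u; e(4)→19·(4−23)≡3=d; p(15)→19·(15−23)≡4=e; e(4)→19·(4−23)≡3=d (all mod 26).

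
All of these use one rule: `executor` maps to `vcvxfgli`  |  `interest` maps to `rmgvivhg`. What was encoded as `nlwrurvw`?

Each pair mirrors across the alphabet (e↔v, x↔c, e↔v): positions sum to 25. Each letter is replaced by its mirror in the alphabet: a↔z, b↔y, c↔x, and so on (the Atbash cipher).
Reversing it on nlwrurvw: n↔m, l↔o, w↔d, r↔i, u↔f, r↔i, v↔e, w↔d.

modified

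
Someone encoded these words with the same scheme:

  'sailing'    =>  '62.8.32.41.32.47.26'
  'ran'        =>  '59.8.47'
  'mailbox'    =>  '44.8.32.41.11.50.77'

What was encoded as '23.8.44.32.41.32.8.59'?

s(#19)→62 and a(#1)→8: differences scale by 3, so n = 3·pos + 5. Each letter becomes 3×(its alphabet position, a=1..z=26) + 5.
Reversing it on 23.8.44.32.41.32.8.59: 23→(23−5)÷3=6=f, 8→(8−5)÷3=1=a, 44→(44−5)÷3=13=m, 32→(32−5)÷3=9=i, 41→(41−5)÷3=12=l, 32→(32−5)÷3=9=i, 8→(8−5)÷3=1=a, 59→(59−5)÷3=18=r.

familiar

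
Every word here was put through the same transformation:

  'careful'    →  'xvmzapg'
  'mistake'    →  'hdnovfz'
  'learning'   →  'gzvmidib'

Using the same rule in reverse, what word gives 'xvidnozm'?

canister

Compare letters: c→x is +21, a→v is +21, r→m is +21 — a constant shift. Each letter is shifted forward by 21 in the alphabet (a Caesar shift of +21).
Reversing it on xvidnozm: x−21=c, v−21=a, i−21=n, d−21=i, n−21=s, o−21=t, z−21=e, m−21=r.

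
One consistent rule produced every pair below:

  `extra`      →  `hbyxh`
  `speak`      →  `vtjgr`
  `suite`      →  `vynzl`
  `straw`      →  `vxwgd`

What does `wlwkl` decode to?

three

The shift increases by 1 at each position, starting from +3: 3, 4, 5, ….
Reversing it on wlwkl: w−3=t, l−4=h, w−5=r, k−6=e, l−7=e.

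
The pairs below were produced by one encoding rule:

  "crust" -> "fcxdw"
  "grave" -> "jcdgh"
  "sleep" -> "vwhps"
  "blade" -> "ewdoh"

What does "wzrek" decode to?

tooth

A repeating key of period 2 is used — shifts +3, +11 over and over.
Undoing it on wzrek: w−3=t, z−11=o, r−3=o, e−11=t, k−3=h.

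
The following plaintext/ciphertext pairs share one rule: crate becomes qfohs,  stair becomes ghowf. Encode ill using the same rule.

Compare letters: c→q is +14, r→f is +14, a→o is +14 — a constant shift. Every letter moves 14 places later in the alphabet, wrapping around z→a.
For ill: i+14=w, l+14=z, l+14=z.

wzz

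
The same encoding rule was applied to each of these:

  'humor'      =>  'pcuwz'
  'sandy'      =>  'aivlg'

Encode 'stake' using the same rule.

abism

Compare letters: h→p is +8, u→c is +8, m→u is +8 — a constant shift. Each letter is shifted forward by 8 in the alphabet (a Caesar shift of +8).
For stake: s+8=a, t+8=b, a+8=i, k+8=s, e+8=m.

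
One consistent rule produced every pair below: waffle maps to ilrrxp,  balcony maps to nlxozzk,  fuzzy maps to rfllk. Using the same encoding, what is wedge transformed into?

The shift depends on letter class: consonant w→i is +12, but vowel a→l is +11. Two shifts are in play — +11 for a/e/i/o/u, +12 for every other letter.
Applying it to wedge: w(cons)+12=i, e(vowel)+11=p, d(cons)+12=p, g(cons)+12=s, e(vowel)+11=p.

ippsp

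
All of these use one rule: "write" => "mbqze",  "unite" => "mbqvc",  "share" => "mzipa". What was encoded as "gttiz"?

The word is reversed, then every letter is shifted forward by 8.
Reversing it on gttiz: shift back: g−8=y, t−8=l, t−8=l, i−8=a, z−8=r → yllar; then reverse → rally.

rally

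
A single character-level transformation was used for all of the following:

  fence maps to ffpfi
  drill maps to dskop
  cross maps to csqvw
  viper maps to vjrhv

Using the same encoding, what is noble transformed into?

In fence: f→f is +0, e→f is +1, n→p is +2, c→f is +3 — the shift increases by 1 each position. Letter i (0-indexed) is shifted by i+0, so successive shifts are 0, 1, 2, ….
For noble: n+0=n, o+1=p, b+2=d, l+3=o, e+4=i.

npdoi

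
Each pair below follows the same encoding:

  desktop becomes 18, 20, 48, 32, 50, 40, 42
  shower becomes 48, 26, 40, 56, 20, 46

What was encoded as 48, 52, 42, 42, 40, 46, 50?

d(#4)→18 and e(#5)→20: differences scale by 2, so n = 2·pos + 10. The formula is n = 2×(alphabet index, a=1) + 10.
Undoing it on 48, 52, 42, 42, 40, 46, 50: 48→(48−10)÷2=19=s, 52→(52−10)÷2=21=u, 42→(42−10)÷2=16=p, 42→(42−10)÷2=16=p, 40→(40−10)÷2=15=o, 46→(46−10)÷2=18=r, 50→(50−10)÷2=20=t.

support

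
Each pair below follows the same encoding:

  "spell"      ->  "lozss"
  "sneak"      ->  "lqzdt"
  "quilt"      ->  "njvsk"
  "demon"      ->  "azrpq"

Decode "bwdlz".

Each letter's alphabet position (a=0..z=25) is mapped through 25·x+3 mod 26 — an affine cipher.
Reversing it on bwdlz: b(1)→25·(1−3)≡2=c; w(22)→25·(22−3)≡7=h; d(3)→25·(3−3)≡0=a; l(11)→25·(11−3)≡18=s; z(25)→25·(25−3)≡4=e (all mod 26).

chase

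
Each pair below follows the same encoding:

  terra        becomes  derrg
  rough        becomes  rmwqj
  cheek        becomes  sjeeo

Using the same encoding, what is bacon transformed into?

zgsmt

t(19)→d(3) and e(4)→e(4) fit y≡19x+6 (mod 26); the inverse of 19 mod 26 is 11. Treating letters as 0–25, the rule is x ↦ 19x + 6 (mod 26).
Applying it to bacon: b(1)→19·1+6≡25=z; a(0)→19·0+6≡6=g; c(2)→19·2+6≡18=s; o(14)→19·14+6≡12=m; n(13)→19·13+6≡19=t (all mod 26).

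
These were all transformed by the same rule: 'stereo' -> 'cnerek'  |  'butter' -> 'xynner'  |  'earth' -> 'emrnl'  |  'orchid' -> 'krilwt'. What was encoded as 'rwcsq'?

risky

s(18)→c(2) and t(19)→n(13) fit y≡11x+12 (mod 26); the inverse of 11 mod 26 is 19. This is an affine cipher: with a=0,…,z=25, each position x becomes (11x+12) mod 26.
Reversing it on rwcsq: r(17)→19·(17−12)≡17=r; w(22)→19·(22−12)≡8=i; c(2)→19·(2−12)≡18=s; s(18)→19·(18−12)≡10=k; q(16)→19·(16−12)≡24=y (all mod 26).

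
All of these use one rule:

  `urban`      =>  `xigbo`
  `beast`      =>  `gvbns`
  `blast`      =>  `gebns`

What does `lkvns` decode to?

chest

Each letter's alphabet position (a=0..z=25) is mapped through 5·x+1 mod 26 — an affine cipher.
Undoing it on lkvns: l(11)→21·(11−1)≡2=c; k(10)→21·(10−1)≡7=h; v(21)→21·(21−1)≡4=e; n(13)→21·(13−1)≡18=s; s(18)→21·(18−1)≡19=t (all mod 26).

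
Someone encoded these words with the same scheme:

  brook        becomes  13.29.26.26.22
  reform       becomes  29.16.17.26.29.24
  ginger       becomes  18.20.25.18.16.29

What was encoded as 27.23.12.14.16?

place

Each letter is replaced by its alphabet position (a=1..z=26) + 11.
Decoding 27.23.12.14.16: 27→(27−11)÷1=16=p, 23→(23−11)÷1=12=l, 12→(12−11)÷1=1=a, 14→(14−11)÷1=3=c, 16→(16−11)÷1=5=e.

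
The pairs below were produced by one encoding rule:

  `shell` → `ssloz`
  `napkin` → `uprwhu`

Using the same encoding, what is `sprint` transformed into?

aupywz

The output letters match the input read backwards, each shifted +7: shell reversed is llehs. Read the word backwards and shift each letter +7.
Applying it to sprint: reverse → tnirps; then shift: t+7=a, n+7=u, i+7=p, r+7=y, p+7=w, s+7=z.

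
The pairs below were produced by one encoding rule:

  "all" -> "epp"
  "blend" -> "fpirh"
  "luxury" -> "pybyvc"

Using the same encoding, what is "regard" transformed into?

vikevh

Compare letters: a→e is +4, l→p is +4, l→p is +4 — a constant shift. It's a constant shift of +4 (ROT4).
On regard: r+4=v, e+4=i, g+4=k, a+4=e, r+4=v, d+4=h.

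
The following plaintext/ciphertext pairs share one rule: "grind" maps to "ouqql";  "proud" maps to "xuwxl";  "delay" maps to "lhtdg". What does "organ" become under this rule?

A repeating key of period 2 is used — shifts +8, +3 over and over.
Applying it to organ: o+8=w, r+3=u, g+8=o, a+3=d, n+8=v.

wuodv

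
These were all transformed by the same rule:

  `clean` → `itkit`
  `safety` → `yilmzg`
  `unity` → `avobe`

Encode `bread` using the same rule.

hzkij

Shifts by position in clean: pos 0: c→i (+6), pos 1: l→t (+8), pos 2: e→k (+6), pos 3: a→i (+8) — repeating every 2. A repeating key of period 2 is used — shifts +6, +8 over and over.
Applying it to bread: b+6=h, r+8=z, e+6=k, a+8=i, d+6=j.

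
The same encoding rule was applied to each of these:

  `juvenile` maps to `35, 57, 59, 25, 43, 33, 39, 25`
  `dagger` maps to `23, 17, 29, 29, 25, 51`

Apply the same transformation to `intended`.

With a=1..z=26, the number is 2·pos + 15.
On intended: i=9→33, n=14→43, t=20→55, e=5→25, n=14→43, d=4→23, e=5→25, d=4→23.

33, 43, 55, 25, 43, 23, 25, 23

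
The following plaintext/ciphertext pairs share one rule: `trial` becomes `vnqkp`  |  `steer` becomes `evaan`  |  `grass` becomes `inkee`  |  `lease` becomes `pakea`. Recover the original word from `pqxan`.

liner

t(19)→v(21) and r(17)→n(13) fit y≡17x+10 (mod 26); the inverse of 17 mod 26 is 23. Treating letters as 0–25, the rule is x ↦ 17x + 10 (mod 26).
Undoing it on pqxan: p(15)→23·(15−10)≡11=l; q(16)→23·(16−10)≡8=i; x(23)→23·(23−10)≡13=n; a(0)→23·(0−10)≡4=e; n(13)→23·(13−10)≡17=r (all mod 26).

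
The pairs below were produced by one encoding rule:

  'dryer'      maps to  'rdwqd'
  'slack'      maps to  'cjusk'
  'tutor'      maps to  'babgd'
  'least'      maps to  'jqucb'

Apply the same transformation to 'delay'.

d(3)→r(17) and r(17)→d(3) fit y≡25x+20 (mod 26); the inverse of 25 mod 26 is 25. Treating letters as 0–25, the rule is x ↦ 25x + 20 (mod 26).
For delay: d(3)→25·3+20≡17=r; e(4)→25·4+20≡16=q; l(11)→25·11+20≡9=j; a(0)→25·0+20≡20=u; y(24)→25·24+20≡22=w (all mod 26).

rqjuw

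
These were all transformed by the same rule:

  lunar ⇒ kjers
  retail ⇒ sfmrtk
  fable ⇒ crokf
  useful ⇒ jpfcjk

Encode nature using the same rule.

l(11)→k(10) and u(20)→j(9) fit y≡23x+17 (mod 26); the inverse of 23 mod 26 is 17. Each letter's alphabet position (a=0..z=25) is mapped through 23·x+17 mod 26 — an affine cipher.
On nature: n(13)→23·13+17≡4=e; a(0)→23·0+17≡17=r; t(19)→23·19+17≡12=m; u(20)→23·20+17≡9=j; r(17)→23·17+17≡18=s; e(4)→23·4+17≡5=f (all mod 26).

ermjsf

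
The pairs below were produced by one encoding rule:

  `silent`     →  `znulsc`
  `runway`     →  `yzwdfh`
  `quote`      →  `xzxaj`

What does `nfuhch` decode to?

Shifts by position in silent: pos 0: s→z (+7), pos 1: i→n (+5), pos 2: l→u (+9), pos 3: e→l (+7), pos 4: n→s (+5), pos 5: t→c (+9) — repeating every 3. The shifts repeat in a cycle of length 3: positions 0,1,… shift by +7, +5, +9, then the pattern repeats.
Undoing it on nfuhch: n−7=g, f−5=a, u−9=l, h−7=a, c−5=x, h−9=y.

galaxy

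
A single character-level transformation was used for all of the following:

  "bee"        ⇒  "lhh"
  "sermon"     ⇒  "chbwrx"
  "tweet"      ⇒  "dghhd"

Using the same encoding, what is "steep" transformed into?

cdhhz

Two shifts are in play — +3 for a/e/i/o/u, +10 for every other letter.
On steep: s(cons)+10=c, t(cons)+10=d, e(vowel)+3=h, e(vowel)+3=h, p(cons)+10=z.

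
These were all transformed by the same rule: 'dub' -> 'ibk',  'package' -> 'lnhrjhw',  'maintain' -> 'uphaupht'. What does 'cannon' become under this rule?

The output letters match the input read backwards, each shifted +7: dub reversed is bud. Two steps: reverse the string, then apply a Caesar shift of +7.
On cannon: reverse → nonnac; then shift: n+7=u, o+7=v, n+7=u, n+7=u, a+7=h, c+7=j.

uvuuhj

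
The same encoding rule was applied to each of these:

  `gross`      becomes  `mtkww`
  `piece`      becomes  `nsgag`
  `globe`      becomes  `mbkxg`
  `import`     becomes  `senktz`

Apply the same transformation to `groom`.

g(6)→m(12) and r(17)→t(19) fit y≡3x+20 (mod 26); the inverse of 3 mod 26 is 9. This is an affine cipher: with a=0,…,z=25, each position x becomes (3x+20) mod 26.
For groom: g(6)→3·6+20≡12=m; r(17)→3·17+20≡19=t; o(14)→3·14+20≡10=k; o(14)→3·14+20≡10=k; m(12)→3·12+20≡4=e (all mod 26).

mtkke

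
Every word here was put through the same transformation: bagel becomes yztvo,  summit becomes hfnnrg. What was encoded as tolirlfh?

glorious

Each pair mirrors across the alphabet (b↔y, a↔z, g↔t): positions sum to 25. Letters are reflected about the middle of the alphabet (position → 25−position): Atbash.
Undoing it on tolirlfh: t↔g, o↔l, l↔o, i↔r, r↔i, l↔o, f↔u, h↔s.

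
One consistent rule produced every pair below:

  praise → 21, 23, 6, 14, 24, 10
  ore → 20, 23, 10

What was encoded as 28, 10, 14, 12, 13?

weigh

The number is (letter's place in the alphabet, a=1) + 5.
Decoding 28, 10, 14, 12, 13: 28→(28−5)÷1=23=w, 10→(10−5)÷1=5=e, 14→(14−5)÷1=9=i, 12→(12−5)÷1=7=g, 13→(13−5)÷1=8=h.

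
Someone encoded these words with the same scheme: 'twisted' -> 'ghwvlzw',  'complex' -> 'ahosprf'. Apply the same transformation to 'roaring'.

jqludru

The output letters match the input read backwards, each shifted +3: twisted reversed is detsiwt. Two steps: reverse the string, then apply a Caesar shift of +3.
Applying it to roaring: reverse → gniraor; then shift: g+3=j, n+3=q, i+3=l, r+3=u, a+3=d, o+3=r, r+3=u.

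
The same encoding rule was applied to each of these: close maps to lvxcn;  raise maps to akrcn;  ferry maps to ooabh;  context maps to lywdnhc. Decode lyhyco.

coyote

Shifts by position in close: pos 0: c→l (+9), pos 1: l→v (+10), pos 2: o→x (+9), pos 3: s→c (+10) — repeating every 2. A repeating key of period 2 is used — shifts +9, +10 over and over.
Undoing it on lyhyco: l−9=c, y−10=o, h−9=y, y−10=o, c−9=t, o−10=e.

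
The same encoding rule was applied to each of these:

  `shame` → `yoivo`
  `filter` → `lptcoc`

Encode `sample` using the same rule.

The shift increases by 1 at each position, starting from +6: 6, 7, 8, ….
Applying it to sample: s+6=y, a+7=h, m+8=u, p+9=y, l+10=v, e+11=p.

yhuyvp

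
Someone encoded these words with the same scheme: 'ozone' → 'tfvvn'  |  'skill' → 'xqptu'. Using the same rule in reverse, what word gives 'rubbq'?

Each letter shifts forward by (position + 5), i.e. 5, 6, 7, … — the shift grows by one for each successive letter.
Decoding rubbq: r−5=m, u−6=o, b−7=u, b−8=t, q−9=h.

mouth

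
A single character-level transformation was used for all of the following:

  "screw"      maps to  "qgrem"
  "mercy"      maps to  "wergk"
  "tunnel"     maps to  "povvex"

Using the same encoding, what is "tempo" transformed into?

s(18)→q(16) and c(2)→g(6) fit y≡25x+8 (mod 26); the inverse of 25 mod 26 is 25. Treating letters as 0–25, the rule is x ↦ 25x + 8 (mod 26).
For tempo: t(19)→25·19+8≡15=p; e(4)→25·4+8≡4=e; m(12)→25·12+8≡22=w; p(15)→25·15+8≡19=t; o(14)→25·14+8≡20=u (all mod 26).

pewtu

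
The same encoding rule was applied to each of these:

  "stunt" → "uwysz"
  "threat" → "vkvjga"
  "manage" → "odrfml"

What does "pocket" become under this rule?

Each letter shifts forward by (position + 2), i.e. 2, 3, 4, … — the shift grows by one for each successive letter.
On pocket: p+2=r, o+3=r, c+4=g, k+5=p, e+6=k, t+7=a.

rrgpka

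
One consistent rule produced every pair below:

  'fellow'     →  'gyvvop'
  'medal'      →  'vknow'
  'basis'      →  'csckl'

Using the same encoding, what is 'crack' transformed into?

The output letters match the input read backwards, each shifted +10: fellow reversed is wollef. The word is reversed, then every letter is shifted forward by 10.
Applying it to crack: reverse → kcarc; then shift: k+10=u, c+10=m, a+10=k, r+10=b, c+10=m.

umkbm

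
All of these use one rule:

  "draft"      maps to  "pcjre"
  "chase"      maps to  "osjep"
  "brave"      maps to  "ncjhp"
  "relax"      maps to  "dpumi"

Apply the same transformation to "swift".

It's a Vigenère-style cipher with numeric key [12,11,9]: position i shifts by key[i mod 3].
For swift: s+12=e, w+11=h, i+9=r, f+12=r, t+11=e.

ehrre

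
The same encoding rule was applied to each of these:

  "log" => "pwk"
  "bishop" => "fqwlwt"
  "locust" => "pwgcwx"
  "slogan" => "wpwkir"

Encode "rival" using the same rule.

vqzip

The shift depends on letter class: consonant l→p is +4, but vowel o→w is +8. The rule splits by letter class: vowels +8, consonants +4.
Applying it to rival: r(cons)+4=v, i(vowel)+8=q, v(cons)+4=z, a(vowel)+8=i, l(cons)+4=p.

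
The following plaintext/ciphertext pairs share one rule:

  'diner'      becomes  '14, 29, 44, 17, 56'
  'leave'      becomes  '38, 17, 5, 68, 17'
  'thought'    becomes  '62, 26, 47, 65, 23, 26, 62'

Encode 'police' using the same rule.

d(#4)→14 and i(#9)→29: differences scale by 3, so n = 3·pos + 2. Each letter becomes 3×(its alphabet position, a=1..z=26) + 2.
On police: p=16→50, o=15→47, l=12→38, i=9→29, c=3→11, e=5→17.

50, 47, 38, 29, 11, 17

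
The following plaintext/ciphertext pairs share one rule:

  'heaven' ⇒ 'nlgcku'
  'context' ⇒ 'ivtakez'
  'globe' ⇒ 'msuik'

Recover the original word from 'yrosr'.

skill

Shifts by position in heaven: pos 0: h→n (+6), pos 1: e→l (+7), pos 2: a→g (+6), pos 3: v→c (+7) — repeating every 2. It's a Vigenère-style cipher with numeric key [6,7]: position i shifts by key[i mod 2].
Decoding yrosr: y−6=s, r−7=k, o−6=i, s−7=l, r−6=l.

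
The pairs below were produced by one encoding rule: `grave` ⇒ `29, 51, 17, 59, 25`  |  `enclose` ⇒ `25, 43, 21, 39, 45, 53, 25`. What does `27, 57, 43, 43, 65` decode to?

g(#7)→29 and r(#18)→51: differences scale by 2, so n = 2·pos + 15. With a=1..z=26, the number is 2·pos + 15.
Reversing it on 27, 57, 43, 43, 65: 27→(27−15)÷2=6=f, 57→(57−15)÷2=21=u, 43→(43−15)÷2=14=n, 43→(43−15)÷2=14=n, 65→(65−15)÷2=25=y.

funny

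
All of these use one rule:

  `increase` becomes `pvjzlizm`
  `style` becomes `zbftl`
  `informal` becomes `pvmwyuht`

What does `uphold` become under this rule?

bxowsl

The shifts repeat in a cycle of length 2: positions 0,1,… shift by +7, +8, then the pattern repeats.
Applying it to uphold: u+7=b, p+8=x, h+7=o, o+8=w, l+7=s, d+8=l.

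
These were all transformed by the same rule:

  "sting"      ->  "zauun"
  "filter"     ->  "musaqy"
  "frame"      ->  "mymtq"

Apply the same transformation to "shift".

zouma

The shift depends on letter class: consonant s→z is +7, but vowel i→u is +12. The rule splits by letter class: vowels +12, consonants +7.
Applying it to shift: s(cons)+7=z, h(cons)+7=o, i(vowel)+12=u, f(cons)+7=m, t(cons)+7=a.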